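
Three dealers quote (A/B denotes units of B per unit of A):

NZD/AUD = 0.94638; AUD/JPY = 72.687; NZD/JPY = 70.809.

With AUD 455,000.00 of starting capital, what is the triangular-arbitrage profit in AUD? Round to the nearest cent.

Profit: AUD 13,357.59

Profitable loop is AUD → NZD → JPY → AUD:
AUD 455,000.00 ÷ 0.94638 = NZD 480,779.39
NZD 480,779.39 × 70.809 = JPY 34,043,508
JPY 34,043,508 ÷ 72.687 = AUD 468,357.59
Profit = AUD 468,357.59 − AUD 455,000.00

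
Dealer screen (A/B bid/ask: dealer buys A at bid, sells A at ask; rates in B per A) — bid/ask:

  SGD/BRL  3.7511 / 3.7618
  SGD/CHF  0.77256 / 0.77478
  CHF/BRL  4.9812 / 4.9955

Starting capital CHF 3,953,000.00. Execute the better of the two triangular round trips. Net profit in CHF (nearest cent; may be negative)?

Net profit: CHF 90,871.16

Best loop CHF → BRL → SGD → CHF:
CHF 3,953,000.00 × 4.9812 (sell CHF at bid) = BRL 19,690,683.60
BRL 19,690,683.60 ÷ 3.7618 (buy SGD at ask) = SGD 5,234,378.12
SGD 5,234,378.12 × 0.77256 (sell SGD at bid) = CHF 4,043,871.16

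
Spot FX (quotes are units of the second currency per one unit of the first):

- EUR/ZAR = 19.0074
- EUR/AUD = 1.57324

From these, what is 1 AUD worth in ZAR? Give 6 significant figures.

1 AUD ÷ 1.57324 = 0.635631 EUR
0.635631 EUR × 19.0074 = 12.0817 ZAR

AUD/ZAR = 12.0817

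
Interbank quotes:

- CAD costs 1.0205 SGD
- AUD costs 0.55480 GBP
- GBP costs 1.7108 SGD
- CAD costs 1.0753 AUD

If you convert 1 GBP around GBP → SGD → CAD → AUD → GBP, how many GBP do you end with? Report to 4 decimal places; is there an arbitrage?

1.0001 (no arbitrage)

Around GBP → SGD → CAD → AUD → GBP: 1 × 1.7108 ÷ 1.0205 × 1.0753 × 0.55480 = 1.000121
Product ≈ 1 (deviation 0.012%, within rounding noise).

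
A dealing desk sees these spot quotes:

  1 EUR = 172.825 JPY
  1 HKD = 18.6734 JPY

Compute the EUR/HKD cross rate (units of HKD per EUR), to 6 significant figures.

1 EUR × 172.825 = 172.825 JPY
172.825 JPY ÷ 18.6734 = 9.25514 HKD

EUR/HKD = 9.25514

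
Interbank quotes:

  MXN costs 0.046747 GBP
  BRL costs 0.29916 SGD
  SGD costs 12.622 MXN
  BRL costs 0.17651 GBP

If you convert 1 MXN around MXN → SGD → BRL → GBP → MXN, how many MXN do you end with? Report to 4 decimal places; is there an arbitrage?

1.0000 (no arbitrage)

Around MXN → SGD → BRL → GBP → MXN: 1 ÷ 12.622 ÷ 0.29916 × 0.17651 ÷ 0.046747 = 0.999963
Product ≈ 1 (deviation 0.004%, within rounding noise).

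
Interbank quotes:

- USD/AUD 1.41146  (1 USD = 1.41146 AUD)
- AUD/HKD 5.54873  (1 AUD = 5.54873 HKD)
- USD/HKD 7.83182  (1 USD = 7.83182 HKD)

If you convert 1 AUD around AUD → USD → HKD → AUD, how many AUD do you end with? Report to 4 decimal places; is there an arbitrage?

Around AUD → USD → HKD → AUD: 1 ÷ 1.41146 × 7.83182 ÷ 5.54873 = 1.000001
Product ≈ 1 (deviation 0.000%, within rounding noise).

1.0000 (no arbitrage)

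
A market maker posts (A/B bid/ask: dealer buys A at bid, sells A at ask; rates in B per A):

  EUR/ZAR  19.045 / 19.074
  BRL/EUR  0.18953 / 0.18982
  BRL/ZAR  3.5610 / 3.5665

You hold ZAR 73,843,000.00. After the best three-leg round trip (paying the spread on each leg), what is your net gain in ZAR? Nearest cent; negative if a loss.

Best loop ZAR → BRL → EUR → ZAR:
ZAR 73,843,000.00 ÷ 3.5665 (buy BRL at ask) = BRL 20,704,612.37
BRL 20,704,612.37 × 0.18953 (sell BRL at bid) = EUR 3,924,145.18
EUR 3,924,145.18 × 19.045 (sell EUR at bid) = ZAR 74,735,344.98

Net profit: ZAR 892,344.98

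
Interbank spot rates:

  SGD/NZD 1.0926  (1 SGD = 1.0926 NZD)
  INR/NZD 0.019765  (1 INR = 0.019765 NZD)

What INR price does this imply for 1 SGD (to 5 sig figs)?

1 SGD × 1.0926 = 1.0926 NZD
1.0926 NZD ÷ 0.019765 = 55.2795 INR

SGD/INR = 55.280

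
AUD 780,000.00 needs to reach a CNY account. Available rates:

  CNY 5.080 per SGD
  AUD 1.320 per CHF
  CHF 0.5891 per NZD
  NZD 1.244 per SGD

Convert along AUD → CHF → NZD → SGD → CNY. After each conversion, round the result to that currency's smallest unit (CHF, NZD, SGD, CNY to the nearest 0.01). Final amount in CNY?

CNY 4,096,141.77

AUD 780,000.00 ÷ 1.320 = CHF 590,909.09
CHF 590,909.09 ÷ 0.5891 = NZD 1,003,070.94
NZD 1,003,070.94 ÷ 1.244 = SGD 806,327.12
SGD 806,327.12 × 5.080 = CNY 4,096,141.77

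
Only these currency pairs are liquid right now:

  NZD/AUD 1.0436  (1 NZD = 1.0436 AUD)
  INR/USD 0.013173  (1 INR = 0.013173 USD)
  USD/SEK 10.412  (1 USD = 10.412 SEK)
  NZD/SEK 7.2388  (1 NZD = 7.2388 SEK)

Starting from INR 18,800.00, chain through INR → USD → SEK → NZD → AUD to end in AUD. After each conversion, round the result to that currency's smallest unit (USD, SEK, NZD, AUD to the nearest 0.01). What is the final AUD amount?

INR 18,800.00 × 0.013173 = USD 247.65
USD 247.65 × 10.412 = SEK 2,578.53
SEK 2,578.53 ÷ 7.2388 = NZD 356.21
NZD 356.21 × 1.0436 = AUD 371.74

AUD 371.74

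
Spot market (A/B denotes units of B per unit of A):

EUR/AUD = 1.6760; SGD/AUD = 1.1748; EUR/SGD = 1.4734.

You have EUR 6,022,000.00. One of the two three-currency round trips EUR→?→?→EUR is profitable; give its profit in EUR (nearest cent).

Profitable loop is EUR → SGD → AUD → EUR:
EUR 6,022,000.00 × 1.4734 = SGD 8,872,814.80
SGD 8,872,814.80 × 1.1748 = AUD 10,423,782.83
AUD 10,423,782.83 ÷ 1.6760 = EUR 6,219,440.83
Profit = EUR 6,219,440.83 − EUR 6,022,000.00

Profit: EUR 197,440.83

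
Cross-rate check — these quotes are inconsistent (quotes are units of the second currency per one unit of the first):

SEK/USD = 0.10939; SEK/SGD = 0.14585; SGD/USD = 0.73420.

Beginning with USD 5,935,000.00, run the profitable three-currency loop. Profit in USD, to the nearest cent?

Profit: USD 127,859.89

Profitable loop is USD → SGD → SEK → USD:
USD 5,935,000.00 ÷ 0.73420 = SGD 8,083,628.44
SGD 8,083,628.44 ÷ 0.14585 = SEK 55,424,260.81
SEK 55,424,260.81 × 0.10939 = USD 6,062,859.89
Profit = USD 6,062,859.89 − USD 5,935,000.00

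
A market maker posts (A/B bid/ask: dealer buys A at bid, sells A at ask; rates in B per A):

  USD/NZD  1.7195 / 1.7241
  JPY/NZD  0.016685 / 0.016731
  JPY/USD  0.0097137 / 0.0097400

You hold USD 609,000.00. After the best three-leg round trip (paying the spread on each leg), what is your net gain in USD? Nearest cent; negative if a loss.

Net result: USD -1,029.85 (no profitable arbitrage after spreads)

Best loop USD → NZD → JPY → USD:
USD 609,000.00 × 1.7195 (sell USD at bid) = NZD 1,047,175.50
NZD 1,047,175.50 ÷ 0.016731 (buy JPY at ask) = JPY 62,588,937
JPY 62,588,937 × 0.0097137 (sell JPY at bid) = USD 607,970.15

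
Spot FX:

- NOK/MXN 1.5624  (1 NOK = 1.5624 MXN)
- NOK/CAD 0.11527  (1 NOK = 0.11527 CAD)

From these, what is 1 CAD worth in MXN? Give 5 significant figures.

CAD/MXN = 13.554

1 CAD ÷ 0.11527 = 8.67528 NOK
8.67528 NOK × 1.5624 = 13.5543 MXN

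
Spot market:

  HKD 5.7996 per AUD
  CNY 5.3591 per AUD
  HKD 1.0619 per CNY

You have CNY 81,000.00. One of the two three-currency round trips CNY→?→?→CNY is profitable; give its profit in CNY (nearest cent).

Profitable loop is CNY → AUD → HKD → CNY:
CNY 81,000.00 ÷ 5.3591 = AUD 15,114.48
AUD 15,114.48 × 5.7996 = HKD 87,657.93
HKD 87,657.93 ÷ 1.0619 = CNY 82,548.19
Profit = CNY 82,548.19 − CNY 81,000.00

Profit: CNY 1,548.19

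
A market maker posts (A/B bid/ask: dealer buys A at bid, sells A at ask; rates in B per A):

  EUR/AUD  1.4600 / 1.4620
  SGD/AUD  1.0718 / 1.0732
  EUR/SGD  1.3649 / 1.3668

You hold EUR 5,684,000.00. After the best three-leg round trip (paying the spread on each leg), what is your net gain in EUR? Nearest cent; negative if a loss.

Best loop EUR → SGD → AUD → EUR:
EUR 5,684,000.00 × 1.3649 (sell EUR at bid) = SGD 7,758,091.60
SGD 7,758,091.60 × 1.0718 (sell SGD at bid) = AUD 8,315,122.58
AUD 8,315,122.58 ÷ 1.4620 (buy EUR at ask) = EUR 5,687,498.34

Net profit: EUR 3,498.34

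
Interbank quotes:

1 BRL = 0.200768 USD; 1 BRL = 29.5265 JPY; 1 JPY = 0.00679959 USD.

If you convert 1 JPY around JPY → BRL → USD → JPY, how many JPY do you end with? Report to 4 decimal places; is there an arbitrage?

Around JPY → BRL → USD → JPY: 1 ÷ 29.5265 × 0.200768 ÷ 0.00679959 = 1.000000
Product ≈ 1 (deviation 0.000%, within rounding noise).

1.0000 (no arbitrage)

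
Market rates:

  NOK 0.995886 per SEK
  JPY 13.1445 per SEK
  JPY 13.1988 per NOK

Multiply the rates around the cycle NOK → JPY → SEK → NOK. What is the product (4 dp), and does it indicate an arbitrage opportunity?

1.0000 (no arbitrage)

Around NOK → JPY → SEK → NOK: 1 × 13.1988 ÷ 13.1445 × 0.995886 = 1.000000
Product ≈ 1 (deviation 0.000%, within rounding noise).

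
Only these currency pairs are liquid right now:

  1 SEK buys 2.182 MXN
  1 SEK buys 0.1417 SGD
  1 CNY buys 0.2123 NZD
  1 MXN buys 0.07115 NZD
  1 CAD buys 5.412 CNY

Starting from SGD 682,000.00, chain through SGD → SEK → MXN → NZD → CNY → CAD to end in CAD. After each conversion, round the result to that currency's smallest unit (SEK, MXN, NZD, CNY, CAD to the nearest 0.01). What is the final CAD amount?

SGD 682,000.00 ÷ 0.1417 = SEK 4,812,985.18
SEK 4,812,985.18 × 2.182 = MXN 10,501,933.66
MXN 10,501,933.66 × 0.07115 = NZD 747,212.58
NZD 747,212.58 ÷ 0.2123 = CNY 3,519,607.07
CNY 3,519,607.07 ÷ 5.412 = CAD 650,333.90

CAD 650,333.90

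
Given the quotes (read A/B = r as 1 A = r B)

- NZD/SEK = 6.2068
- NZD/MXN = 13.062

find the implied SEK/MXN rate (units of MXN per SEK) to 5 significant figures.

1 SEK ÷ 6.2068 = 0.161114 NZD
0.161114 NZD × 13.062 = 2.10447 MXN

SEK/MXN = 2.1045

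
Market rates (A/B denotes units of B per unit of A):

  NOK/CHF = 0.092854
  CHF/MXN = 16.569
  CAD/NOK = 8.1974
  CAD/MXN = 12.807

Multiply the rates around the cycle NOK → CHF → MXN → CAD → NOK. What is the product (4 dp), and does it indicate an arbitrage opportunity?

0.9847 (arbitrage exists)

Around NOK → CHF → MXN → CAD → NOK: 1 × 0.092854 × 16.569 ÷ 12.807 × 8.1974 = 0.984749
Product < 1; profitable direction is NOK → CAD → MXN → CHF → NOK.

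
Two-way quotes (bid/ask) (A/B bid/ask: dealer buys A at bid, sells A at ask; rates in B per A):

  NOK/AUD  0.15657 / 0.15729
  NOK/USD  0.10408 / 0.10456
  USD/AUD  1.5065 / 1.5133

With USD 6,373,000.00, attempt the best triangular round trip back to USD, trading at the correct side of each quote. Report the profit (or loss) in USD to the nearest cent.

Net result: USD -19,994.58 (no profitable arbitrage after spreads)

Best loop USD → AUD → NOK → USD:
USD 6,373,000.00 × 1.5065 (sell USD at bid) = AUD 9,600,924.50
AUD 9,600,924.50 ÷ 0.15729 (buy NOK at ask) = NOK 61,039,636.98
NOK 61,039,636.98 × 0.10408 (sell NOK at bid) = USD 6,353,005.42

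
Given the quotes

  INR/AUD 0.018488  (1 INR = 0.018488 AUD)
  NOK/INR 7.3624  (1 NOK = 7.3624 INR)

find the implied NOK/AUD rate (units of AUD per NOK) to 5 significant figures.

NOK/AUD = 0.13612

1 NOK × 7.3624 = 7.3624 INR
7.3624 INR × 0.018488 = 0.136116 AUD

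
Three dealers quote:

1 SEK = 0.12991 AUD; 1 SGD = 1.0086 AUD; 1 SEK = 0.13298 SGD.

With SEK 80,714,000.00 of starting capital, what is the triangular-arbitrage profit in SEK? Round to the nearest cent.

Profitable loop is SEK → SGD → AUD → SEK:
SEK 80,714,000.00 × 0.13298 = SGD 10,733,347.72
SGD 10,733,347.72 × 1.0086 = AUD 10,825,654.51
AUD 10,825,654.51 ÷ 0.12991 = SEK 83,331,956.82
Profit = SEK 83,331,956.82 − SEK 80,714,000.00

Profit: SEK 2,617,956.82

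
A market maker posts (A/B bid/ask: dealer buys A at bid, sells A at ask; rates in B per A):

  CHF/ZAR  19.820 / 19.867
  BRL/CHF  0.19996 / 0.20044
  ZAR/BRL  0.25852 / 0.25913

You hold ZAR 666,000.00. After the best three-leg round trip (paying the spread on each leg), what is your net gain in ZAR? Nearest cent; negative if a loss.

Net profit: ZAR 16,362.50

Best loop ZAR → BRL → CHF → ZAR:
ZAR 666,000.00 × 0.25852 (sell ZAR at bid) = BRL 172,174.32
BRL 172,174.32 × 0.19996 (sell BRL at bid) = CHF 34,427.98
CHF 34,427.98 × 19.820 (sell CHF at bid) = ZAR 682,362.50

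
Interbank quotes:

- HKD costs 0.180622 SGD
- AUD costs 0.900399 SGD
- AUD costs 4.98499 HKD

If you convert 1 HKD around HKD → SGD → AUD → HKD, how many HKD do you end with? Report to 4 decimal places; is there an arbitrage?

Around HKD → SGD → AUD → HKD: 1 × 0.180622 ÷ 0.900399 × 4.98499 = 1.000000
Product ≈ 1 (deviation 0.000%, within rounding noise).

1.0000 (no arbitrage)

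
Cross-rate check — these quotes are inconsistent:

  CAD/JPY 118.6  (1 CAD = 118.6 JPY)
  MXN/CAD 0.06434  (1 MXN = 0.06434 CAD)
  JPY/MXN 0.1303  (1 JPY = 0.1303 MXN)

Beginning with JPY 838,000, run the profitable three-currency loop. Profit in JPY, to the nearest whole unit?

Profit: JPY 4,818

Profitable loop is JPY → CAD → MXN → JPY:
JPY 838,000 ÷ 118.6 = CAD 7,065.77
CAD 7,065.77 ÷ 0.06434 = MXN 109,819.20
MXN 109,819.20 ÷ 0.1303 = JPY 842,818
Profit = JPY 842,818 − JPY 838,000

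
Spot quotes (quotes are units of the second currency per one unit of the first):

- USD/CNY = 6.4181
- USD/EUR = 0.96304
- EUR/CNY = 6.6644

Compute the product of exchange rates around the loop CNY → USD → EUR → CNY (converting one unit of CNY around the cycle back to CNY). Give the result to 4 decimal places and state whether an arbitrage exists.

Around CNY → USD → EUR → CNY: 1 ÷ 6.4181 × 0.96304 × 6.6644 = 0.999997
Product ≈ 1 (deviation 0.000%, within rounding noise).

1.0000 (no arbitrage)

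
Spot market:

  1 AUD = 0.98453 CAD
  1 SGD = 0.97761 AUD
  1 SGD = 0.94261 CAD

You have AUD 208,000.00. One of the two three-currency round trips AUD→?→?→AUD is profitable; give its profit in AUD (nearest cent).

Profitable loop is AUD → CAD → SGD → AUD:
AUD 208,000.00 × 0.98453 = CAD 204,782.24
CAD 204,782.24 ÷ 0.94261 = SGD 217,250.23
SGD 217,250.23 × 0.97761 = AUD 212,386.00
Profit = AUD 212,386.00 − AUD 208,000.00

Profit: AUD 4,386.00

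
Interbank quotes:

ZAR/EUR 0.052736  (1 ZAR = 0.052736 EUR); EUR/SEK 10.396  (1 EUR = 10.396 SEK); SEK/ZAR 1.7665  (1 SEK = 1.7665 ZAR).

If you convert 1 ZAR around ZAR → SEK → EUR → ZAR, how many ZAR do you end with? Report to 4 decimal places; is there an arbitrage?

1.0326 (arbitrage exists)

Around ZAR → SEK → EUR → ZAR: 1 ÷ 1.7665 ÷ 10.396 ÷ 0.052736 = 1.032554
Product > 1; profitable direction is ZAR → SEK → EUR → ZAR.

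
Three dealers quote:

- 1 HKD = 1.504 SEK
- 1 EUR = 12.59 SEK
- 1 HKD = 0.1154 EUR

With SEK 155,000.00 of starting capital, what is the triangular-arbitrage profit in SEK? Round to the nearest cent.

Profitable loop is SEK → EUR → HKD → SEK:
SEK 155,000.00 ÷ 12.59 = EUR 12,311.36
EUR 12,311.36 ÷ 0.1154 = HKD 106,684.21
HKD 106,684.21 × 1.504 = SEK 160,453.06
Profit = SEK 160,453.06 − SEK 155,000.00

Profit: SEK 5,453.06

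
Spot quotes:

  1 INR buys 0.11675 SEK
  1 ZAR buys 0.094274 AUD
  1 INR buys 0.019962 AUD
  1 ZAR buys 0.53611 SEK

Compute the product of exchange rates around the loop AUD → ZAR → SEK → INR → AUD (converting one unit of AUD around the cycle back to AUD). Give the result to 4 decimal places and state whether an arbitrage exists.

Around AUD → ZAR → SEK → INR → AUD: 1 ÷ 0.094274 × 0.53611 ÷ 0.11675 × 0.019962 = 0.972320
Product < 1; profitable direction is AUD → INR → SEK → ZAR → AUD.

0.9723 (arbitrage exists)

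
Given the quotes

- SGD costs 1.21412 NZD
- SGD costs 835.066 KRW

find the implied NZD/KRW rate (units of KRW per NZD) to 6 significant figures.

NZD/KRW = 687.795

1 NZD ÷ 1.21412 = 0.823642 SGD
0.823642 SGD × 835.066 = 687.795 KRW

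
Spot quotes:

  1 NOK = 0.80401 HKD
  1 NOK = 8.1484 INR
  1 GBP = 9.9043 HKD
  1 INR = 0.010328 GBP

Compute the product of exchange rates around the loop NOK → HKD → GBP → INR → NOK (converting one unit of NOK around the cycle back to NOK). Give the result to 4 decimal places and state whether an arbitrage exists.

0.9646 (arbitrage exists)

Around NOK → HKD → GBP → INR → NOK: 1 × 0.80401 ÷ 9.9043 ÷ 0.010328 ÷ 8.1484 = 0.964604
Product < 1; profitable direction is NOK → INR → GBP → HKD → NOK.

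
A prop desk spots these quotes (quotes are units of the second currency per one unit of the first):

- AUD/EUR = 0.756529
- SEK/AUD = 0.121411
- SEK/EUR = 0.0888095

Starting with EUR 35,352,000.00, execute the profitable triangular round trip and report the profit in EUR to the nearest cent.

Profit: EUR 1,210,693.36

Profitable loop is EUR → SEK → AUD → EUR:
EUR 35,352,000.00 ÷ 0.0888095 = SEK 398,065,522.27
SEK 398,065,522.27 × 0.121411 = AUD 48,329,533.12
AUD 48,329,533.12 × 0.756529 = EUR 36,562,693.36
Profit = EUR 36,562,693.36 − EUR 35,352,000.00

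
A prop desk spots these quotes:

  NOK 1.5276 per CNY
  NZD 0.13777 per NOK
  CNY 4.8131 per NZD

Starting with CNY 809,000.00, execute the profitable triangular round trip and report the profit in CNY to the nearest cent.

Profitable loop is CNY → NOK → NZD → CNY:
CNY 809,000.00 × 1.5276 = NOK 1,235,828.40
NOK 1,235,828.40 × 0.13777 = NZD 170,260.08
NZD 170,260.08 × 4.8131 = CNY 819,478.78
Profit = CNY 819,478.78 − CNY 809,000.00

Profit: CNY 10,478.78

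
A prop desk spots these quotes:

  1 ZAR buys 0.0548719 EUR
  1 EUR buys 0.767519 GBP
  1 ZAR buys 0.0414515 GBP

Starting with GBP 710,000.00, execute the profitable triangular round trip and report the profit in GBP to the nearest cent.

Profitable loop is GBP → ZAR → EUR → GBP:
GBP 710,000.00 ÷ 0.0414515 = ZAR 17,128,451.32
ZAR 17,128,451.32 × 0.0548719 = EUR 939,870.67
EUR 939,870.67 × 0.767519 = GBP 721,368.60
Profit = GBP 721,368.60 − GBP 710,000.00

Profit: GBP 11,368.60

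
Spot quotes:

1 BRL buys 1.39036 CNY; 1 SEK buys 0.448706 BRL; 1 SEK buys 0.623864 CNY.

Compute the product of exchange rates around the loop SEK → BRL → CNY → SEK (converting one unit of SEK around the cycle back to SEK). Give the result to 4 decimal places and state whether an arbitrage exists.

Around SEK → BRL → CNY → SEK: 1 × 0.448706 × 1.39036 ÷ 0.623864 = 0.999998
Product ≈ 1 (deviation 0.000%, within rounding noise).

1.0000 (no arbitrage)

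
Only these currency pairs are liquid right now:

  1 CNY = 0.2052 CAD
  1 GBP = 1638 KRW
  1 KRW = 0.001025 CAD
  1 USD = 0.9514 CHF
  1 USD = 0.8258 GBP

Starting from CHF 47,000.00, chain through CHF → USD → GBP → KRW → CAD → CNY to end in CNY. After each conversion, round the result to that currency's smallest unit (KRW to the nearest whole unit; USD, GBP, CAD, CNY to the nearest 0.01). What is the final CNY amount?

CHF 47,000.00 ÷ 0.9514 = USD 49,400.88
USD 49,400.88 × 0.8258 = GBP 40,795.25
GBP 40,795.25 × 1638 = KRW 66,822,620
KRW 66,822,620 × 0.001025 = CAD 68,493.19
CAD 68,493.19 ÷ 0.2052 = CNY 333,787.48

CNY 333,787.48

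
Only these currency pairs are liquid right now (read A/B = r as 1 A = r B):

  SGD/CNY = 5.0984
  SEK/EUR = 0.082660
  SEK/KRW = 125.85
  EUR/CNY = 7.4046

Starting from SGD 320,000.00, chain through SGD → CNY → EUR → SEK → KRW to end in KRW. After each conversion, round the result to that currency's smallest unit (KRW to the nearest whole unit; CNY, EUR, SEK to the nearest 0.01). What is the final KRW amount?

SGD 320,000.00 × 5.0984 = CNY 1,631,488.00
CNY 1,631,488.00 ÷ 7.4046 = EUR 220,334.39
EUR 220,334.39 ÷ 0.082660 = SEK 2,665,550.33
SEK 2,665,550.33 × 125.85 = KRW 335,459,509

KRW 335,459,509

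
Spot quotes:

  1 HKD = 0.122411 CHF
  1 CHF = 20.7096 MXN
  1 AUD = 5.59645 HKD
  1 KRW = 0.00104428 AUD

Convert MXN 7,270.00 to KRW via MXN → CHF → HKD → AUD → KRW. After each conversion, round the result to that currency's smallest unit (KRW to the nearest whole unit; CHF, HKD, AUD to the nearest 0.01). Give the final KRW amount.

KRW 490,692

MXN 7,270.00 ÷ 20.7096 = CHF 351.04
CHF 351.04 ÷ 0.122411 = HKD 2,867.72
HKD 2,867.72 ÷ 5.59645 = AUD 512.42
AUD 512.42 ÷ 0.00104428 = KRW 490,692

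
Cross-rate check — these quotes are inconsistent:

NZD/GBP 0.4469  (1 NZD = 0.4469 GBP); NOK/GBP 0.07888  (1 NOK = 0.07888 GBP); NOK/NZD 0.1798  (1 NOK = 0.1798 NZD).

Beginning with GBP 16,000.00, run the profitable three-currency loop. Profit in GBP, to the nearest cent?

Profit: GBP 298.71

Profitable loop is GBP → NOK → NZD → GBP:
GBP 16,000.00 ÷ 0.07888 = NOK 202,839.76
NOK 202,839.76 × 0.1798 = NZD 36,470.59
NZD 36,470.59 × 0.4469 = GBP 16,298.71
Profit = GBP 16,298.71 − GBP 16,000.00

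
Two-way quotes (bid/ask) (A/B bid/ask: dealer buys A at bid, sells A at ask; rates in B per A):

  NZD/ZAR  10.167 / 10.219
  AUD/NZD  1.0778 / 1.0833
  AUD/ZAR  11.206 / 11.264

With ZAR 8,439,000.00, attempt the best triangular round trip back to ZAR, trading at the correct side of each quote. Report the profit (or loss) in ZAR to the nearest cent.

Best loop ZAR → NZD → AUD → ZAR:
ZAR 8,439,000.00 ÷ 10.219 (buy NZD at ask) = NZD 825,814.66
NZD 825,814.66 ÷ 1.0833 (buy AUD at ask) = AUD 762,313.91
AUD 762,313.91 × 11.206 (sell AUD at bid) = ZAR 8,542,489.68

Net profit: ZAR 103,489.68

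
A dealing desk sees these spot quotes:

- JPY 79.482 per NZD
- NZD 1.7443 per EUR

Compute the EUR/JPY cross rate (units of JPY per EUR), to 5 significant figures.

EUR/JPY = 138.64

1 EUR × 1.7443 = 1.7443 NZD
1.7443 NZD × 79.482 = 138.64 JPY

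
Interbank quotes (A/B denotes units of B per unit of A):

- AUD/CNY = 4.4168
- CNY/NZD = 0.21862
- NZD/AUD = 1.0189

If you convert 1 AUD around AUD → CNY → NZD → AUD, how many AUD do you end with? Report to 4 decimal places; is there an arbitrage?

0.9839 (arbitrage exists)

Around AUD → CNY → NZD → AUD: 1 × 4.4168 × 0.21862 × 1.0189 = 0.983851
Product < 1; profitable direction is AUD → NZD → CNY → AUD.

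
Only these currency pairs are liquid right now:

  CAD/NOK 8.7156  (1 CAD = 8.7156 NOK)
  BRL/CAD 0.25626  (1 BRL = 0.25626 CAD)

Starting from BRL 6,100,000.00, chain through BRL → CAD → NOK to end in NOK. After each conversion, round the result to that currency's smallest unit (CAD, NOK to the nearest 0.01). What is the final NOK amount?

NOK 13,624,103.90

BRL 6,100,000.00 × 0.25626 = CAD 1,563,186.00
CAD 1,563,186.00 × 8.7156 = NOK 13,624,103.90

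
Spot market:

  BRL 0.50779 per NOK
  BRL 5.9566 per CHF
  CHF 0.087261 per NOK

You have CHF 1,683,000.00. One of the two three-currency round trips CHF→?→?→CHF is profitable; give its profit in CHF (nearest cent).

Profit: CHF 39,735.47

Profitable loop is CHF → BRL → NOK → CHF:
CHF 1,683,000.00 × 5.9566 = BRL 10,024,957.80
BRL 10,024,957.80 ÷ 0.50779 = NOK 19,742,330.10
NOK 19,742,330.10 × 0.087261 = CHF 1,722,735.47
Profit = CHF 1,722,735.47 − CHF 1,683,000.00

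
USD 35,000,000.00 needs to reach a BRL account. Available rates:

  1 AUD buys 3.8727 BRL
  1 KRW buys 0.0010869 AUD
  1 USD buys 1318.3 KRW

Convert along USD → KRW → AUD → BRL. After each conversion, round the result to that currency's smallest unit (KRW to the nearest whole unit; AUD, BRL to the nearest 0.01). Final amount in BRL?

USD 35,000,000.00 × 1318.3 = KRW 46,140,500,000
KRW 46,140,500,000 × 0.0010869 = AUD 50,150,109.45
AUD 50,150,109.45 × 3.8727 = BRL 194,216,328.87

BRL 194,216,328.87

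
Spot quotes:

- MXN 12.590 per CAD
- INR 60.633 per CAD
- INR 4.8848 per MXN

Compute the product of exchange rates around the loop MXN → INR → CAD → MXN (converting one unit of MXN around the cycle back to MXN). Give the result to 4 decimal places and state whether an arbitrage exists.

1.0143 (arbitrage exists)

Around MXN → INR → CAD → MXN: 1 × 4.8848 ÷ 60.633 × 12.590 = 1.014293
Product > 1; profitable direction is MXN → INR → CAD → MXN.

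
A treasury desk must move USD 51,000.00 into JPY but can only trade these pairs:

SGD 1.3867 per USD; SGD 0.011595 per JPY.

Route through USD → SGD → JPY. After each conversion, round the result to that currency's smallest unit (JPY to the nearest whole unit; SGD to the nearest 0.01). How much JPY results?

JPY 6,099,327

USD 51,000.00 × 1.3867 = SGD 70,721.70
SGD 70,721.70 ÷ 0.011595 = JPY 6,099,327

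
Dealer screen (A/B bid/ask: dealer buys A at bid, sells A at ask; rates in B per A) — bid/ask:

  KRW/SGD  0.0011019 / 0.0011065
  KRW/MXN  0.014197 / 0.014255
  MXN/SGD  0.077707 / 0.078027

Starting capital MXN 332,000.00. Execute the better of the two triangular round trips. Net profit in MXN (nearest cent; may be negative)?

Best loop MXN → SGD → KRW → MXN:
MXN 332,000.00 × 0.077707 (sell MXN at bid) = SGD 25,798.72
SGD 25,798.72 ÷ 0.0011065 (buy KRW at ask) = KRW 23,315,611
KRW 23,315,611 × 0.014197 (sell KRW at bid) = MXN 331,011.73

Net result: MXN -988.27 (no profitable arbitrage after spreads)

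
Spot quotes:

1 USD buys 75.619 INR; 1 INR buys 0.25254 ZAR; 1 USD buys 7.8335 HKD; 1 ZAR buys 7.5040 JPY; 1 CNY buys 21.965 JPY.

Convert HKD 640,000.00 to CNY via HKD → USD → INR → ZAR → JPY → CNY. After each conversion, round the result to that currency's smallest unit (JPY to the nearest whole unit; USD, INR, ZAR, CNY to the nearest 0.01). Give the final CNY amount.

CNY 533,024.13

HKD 640,000.00 ÷ 7.8335 = USD 81,700.39
USD 81,700.39 × 75.619 = INR 6,178,101.79
INR 6,178,101.79 × 0.25254 = ZAR 1,560,217.83
ZAR 1,560,217.83 × 7.5040 = JPY 11,707,875
JPY 11,707,875 ÷ 21.965 = CNY 533,024.13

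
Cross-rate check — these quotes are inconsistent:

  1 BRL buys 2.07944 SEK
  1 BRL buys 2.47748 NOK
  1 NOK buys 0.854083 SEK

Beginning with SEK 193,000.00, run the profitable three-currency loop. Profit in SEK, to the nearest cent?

Profit: SEK 3,390.80

Profitable loop is SEK → BRL → NOK → SEK:
SEK 193,000.00 ÷ 2.07944 = BRL 92,813.45
BRL 92,813.45 × 2.47748 = NOK 229,943.47
NOK 229,943.47 × 0.854083 = SEK 196,390.80
Profit = SEK 196,390.80 − SEK 193,000.00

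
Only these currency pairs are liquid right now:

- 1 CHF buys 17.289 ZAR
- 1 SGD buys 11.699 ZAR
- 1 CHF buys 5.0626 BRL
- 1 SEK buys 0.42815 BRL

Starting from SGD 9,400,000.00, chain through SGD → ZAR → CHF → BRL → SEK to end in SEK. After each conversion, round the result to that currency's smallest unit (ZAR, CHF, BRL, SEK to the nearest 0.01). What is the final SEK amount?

SGD 9,400,000.00 × 11.699 = ZAR 109,970,600.00
ZAR 109,970,600.00 ÷ 17.289 = CHF 6,360,726.47
CHF 6,360,726.47 × 5.0626 = BRL 32,201,813.83
BRL 32,201,813.83 ÷ 0.42815 = SEK 75,211,523.60

SEK 75,211,523.60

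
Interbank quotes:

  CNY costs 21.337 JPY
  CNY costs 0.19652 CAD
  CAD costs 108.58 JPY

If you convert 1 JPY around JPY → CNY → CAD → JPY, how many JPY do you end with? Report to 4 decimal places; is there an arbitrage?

1.0001 (no arbitrage)

Around JPY → CNY → CAD → JPY: 1 ÷ 21.337 × 0.19652 × 108.58 = 1.000054
Product ≈ 1 (deviation 0.005%, within rounding noise).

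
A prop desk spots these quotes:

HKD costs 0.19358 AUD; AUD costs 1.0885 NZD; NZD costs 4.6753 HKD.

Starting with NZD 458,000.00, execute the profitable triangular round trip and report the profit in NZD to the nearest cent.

Profitable loop is NZD → AUD → HKD → NZD:
NZD 458,000.00 ÷ 1.0885 = AUD 420,762.52
AUD 420,762.52 ÷ 0.19358 = HKD 2,173,584.65
HKD 2,173,584.65 ÷ 4.6753 = NZD 464,908.06
Profit = NZD 464,908.06 − NZD 458,000.00

Profit: NZD 6,908.06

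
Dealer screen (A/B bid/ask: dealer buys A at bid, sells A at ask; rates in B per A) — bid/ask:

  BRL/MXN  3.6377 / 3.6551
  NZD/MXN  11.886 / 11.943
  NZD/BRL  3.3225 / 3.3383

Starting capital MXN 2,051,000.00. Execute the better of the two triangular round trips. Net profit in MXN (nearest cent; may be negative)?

Best loop MXN → NZD → BRL → MXN:
MXN 2,051,000.00 ÷ 11.943 (buy NZD at ask) = NZD 171,732.40
NZD 171,732.40 × 3.3225 (sell NZD at bid) = BRL 570,580.88
BRL 570,580.88 × 3.6377 (sell BRL at bid) = MXN 2,075,602.08

Net profit: MXN 24,602.08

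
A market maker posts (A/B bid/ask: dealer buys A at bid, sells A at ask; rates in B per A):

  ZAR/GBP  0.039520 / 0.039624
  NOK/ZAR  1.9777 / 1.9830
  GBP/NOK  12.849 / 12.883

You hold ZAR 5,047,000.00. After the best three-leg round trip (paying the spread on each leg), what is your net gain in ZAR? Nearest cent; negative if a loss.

Best loop ZAR → GBP → NOK → ZAR:
ZAR 5,047,000.00 × 0.039520 (sell ZAR at bid) = GBP 199,457.44
GBP 199,457.44 × 12.849 (sell GBP at bid) = NOK 2,562,828.65
NOK 2,562,828.65 × 1.9777 (sell NOK at bid) = ZAR 5,068,506.21

Net profit: ZAR 21,506.21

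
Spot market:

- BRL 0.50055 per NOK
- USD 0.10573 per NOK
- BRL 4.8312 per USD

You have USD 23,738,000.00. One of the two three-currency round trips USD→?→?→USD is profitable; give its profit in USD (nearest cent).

Profit: USD 486,225.94

Profitable loop is USD → BRL → NOK → USD:
USD 23,738,000.00 × 4.8312 = BRL 114,683,025.60
BRL 114,683,025.60 ÷ 0.50055 = NOK 229,114,025.77
NOK 229,114,025.77 × 0.10573 = USD 24,224,225.94
Profit = USD 24,224,225.94 − USD 23,738,000.00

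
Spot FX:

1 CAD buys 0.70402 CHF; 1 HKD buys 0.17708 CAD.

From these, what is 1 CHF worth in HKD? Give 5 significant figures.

CHF/HKD = 8.0213

1 CHF ÷ 0.70402 = 1.42041 CAD
1.42041 CAD ÷ 0.17708 = 8.02131 HKD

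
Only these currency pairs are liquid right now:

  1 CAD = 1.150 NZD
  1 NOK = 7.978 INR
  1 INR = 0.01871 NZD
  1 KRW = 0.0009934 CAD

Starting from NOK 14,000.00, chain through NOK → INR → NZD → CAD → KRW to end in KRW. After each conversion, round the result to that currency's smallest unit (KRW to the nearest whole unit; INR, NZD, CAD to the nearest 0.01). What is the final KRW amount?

NOK 14,000.00 × 7.978 = INR 111,692.00
INR 111,692.00 × 0.01871 = NZD 2,089.76
NZD 2,089.76 ÷ 1.150 = CAD 1,817.18
CAD 1,817.18 ÷ 0.0009934 = KRW 1,829,253

KRW 1,829,253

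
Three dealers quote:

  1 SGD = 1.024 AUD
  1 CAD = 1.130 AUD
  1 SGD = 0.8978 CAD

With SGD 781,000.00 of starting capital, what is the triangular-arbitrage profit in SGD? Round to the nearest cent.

Profitable loop is SGD → AUD → CAD → SGD:
SGD 781,000.00 × 1.024 = AUD 799,744.00
AUD 799,744.00 ÷ 1.130 = CAD 707,738.05
CAD 707,738.05 ÷ 0.8978 = SGD 788,302.58
Profit = SGD 788,302.58 − SGD 781,000.00

Profit: SGD 7,302.58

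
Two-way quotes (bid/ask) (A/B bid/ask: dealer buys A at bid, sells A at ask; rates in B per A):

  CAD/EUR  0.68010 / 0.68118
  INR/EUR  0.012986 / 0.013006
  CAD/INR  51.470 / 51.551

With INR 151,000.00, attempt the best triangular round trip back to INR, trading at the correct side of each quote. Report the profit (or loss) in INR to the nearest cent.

Best loop INR → CAD → EUR → INR:
INR 151,000.00 ÷ 51.551 (buy CAD at ask) = CAD 2,929.14
CAD 2,929.14 × 0.68010 (sell CAD at bid) = EUR 1,992.11
EUR 1,992.11 ÷ 0.013006 (buy INR at ask) = INR 153,168.30

Net profit: INR 2,168.30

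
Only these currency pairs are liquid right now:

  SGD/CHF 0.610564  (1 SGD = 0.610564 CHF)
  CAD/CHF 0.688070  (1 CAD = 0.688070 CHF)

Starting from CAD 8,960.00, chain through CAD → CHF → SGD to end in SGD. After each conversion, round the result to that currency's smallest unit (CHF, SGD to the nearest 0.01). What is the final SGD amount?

SGD 10,097.40

CAD 8,960.00 × 0.688070 = CHF 6,165.11
CHF 6,165.11 ÷ 0.610564 = SGD 10,097.40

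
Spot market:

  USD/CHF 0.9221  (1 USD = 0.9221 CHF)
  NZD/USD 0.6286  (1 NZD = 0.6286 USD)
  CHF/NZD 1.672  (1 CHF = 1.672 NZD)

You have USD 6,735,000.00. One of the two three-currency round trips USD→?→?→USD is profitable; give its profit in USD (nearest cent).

Profit: USD 214,425.90

Profitable loop is USD → NZD → CHF → USD:
USD 6,735,000.00 ÷ 0.6286 = NZD 10,714,285.71
NZD 10,714,285.71 ÷ 1.672 = CHF 6,408,065.62
CHF 6,408,065.62 ÷ 0.9221 = USD 6,949,425.90
Profit = USD 6,949,425.90 − USD 6,735,000.00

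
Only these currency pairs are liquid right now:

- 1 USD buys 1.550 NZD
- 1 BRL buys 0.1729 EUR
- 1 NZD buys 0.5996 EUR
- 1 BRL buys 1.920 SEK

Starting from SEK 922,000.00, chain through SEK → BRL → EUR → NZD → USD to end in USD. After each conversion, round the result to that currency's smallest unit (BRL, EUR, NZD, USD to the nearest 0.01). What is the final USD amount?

SEK 922,000.00 ÷ 1.920 = BRL 480,208.33
BRL 480,208.33 × 0.1729 = EUR 83,028.02
EUR 83,028.02 ÷ 0.5996 = NZD 138,472.35
NZD 138,472.35 ÷ 1.550 = USD 89,337.00

USD 89,337.00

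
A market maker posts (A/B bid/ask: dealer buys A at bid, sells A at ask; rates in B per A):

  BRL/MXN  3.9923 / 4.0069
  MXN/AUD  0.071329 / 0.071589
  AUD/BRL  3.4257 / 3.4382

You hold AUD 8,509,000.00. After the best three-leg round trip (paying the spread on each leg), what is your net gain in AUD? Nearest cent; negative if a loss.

Best loop AUD → MXN → BRL → AUD:
AUD 8,509,000.00 ÷ 0.071589 (buy MXN at ask) = MXN 118,859,042.59
MXN 118,859,042.59 ÷ 4.0069 (buy BRL at ask) = BRL 29,663,590.95
BRL 29,663,590.95 ÷ 3.4382 (buy AUD at ask) = AUD 8,627,651.37

Net profit: AUD 118,651.37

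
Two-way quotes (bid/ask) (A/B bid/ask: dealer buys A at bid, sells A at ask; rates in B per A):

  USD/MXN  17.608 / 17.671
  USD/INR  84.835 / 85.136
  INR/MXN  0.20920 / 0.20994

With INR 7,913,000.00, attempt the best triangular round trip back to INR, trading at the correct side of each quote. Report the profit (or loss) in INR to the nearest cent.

Net profit: INR 34,248.32

Best loop INR → MXN → USD → INR:
INR 7,913,000.00 × 0.20920 (sell INR at bid) = MXN 1,655,399.60
MXN 1,655,399.60 ÷ 17.671 (buy USD at ask) = USD 93,678.89
USD 93,678.89 × 84.835 (sell USD at bid) = INR 7,947,248.32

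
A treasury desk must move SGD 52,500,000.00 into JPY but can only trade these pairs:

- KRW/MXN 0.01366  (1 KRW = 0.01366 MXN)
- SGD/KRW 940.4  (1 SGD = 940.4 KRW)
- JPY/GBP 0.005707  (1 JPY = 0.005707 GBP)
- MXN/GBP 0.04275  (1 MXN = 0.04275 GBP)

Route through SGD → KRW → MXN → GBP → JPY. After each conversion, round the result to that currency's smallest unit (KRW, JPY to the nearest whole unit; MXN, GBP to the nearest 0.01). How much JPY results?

JPY 5,051,854,919

SGD 52,500,000.00 × 940.4 = KRW 49,371,000,000
KRW 49,371,000,000 × 0.01366 = MXN 674,407,860.00
MXN 674,407,860.00 × 0.04275 = GBP 28,830,936.02
GBP 28,830,936.02 ÷ 0.005707 = JPY 5,051,854,919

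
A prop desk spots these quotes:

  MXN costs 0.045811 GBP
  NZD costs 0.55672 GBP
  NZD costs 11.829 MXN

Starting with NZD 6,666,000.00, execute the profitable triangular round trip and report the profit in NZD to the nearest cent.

Profit: NZD 182,324.47

Profitable loop is NZD → GBP → MXN → NZD:
NZD 6,666,000.00 × 0.55672 = GBP 3,711,095.52
GBP 3,711,095.52 ÷ 0.045811 = MXN 81,008,830.19
MXN 81,008,830.19 ÷ 11.829 = NZD 6,848,324.47
Profit = NZD 6,848,324.47 − NZD 6,666,000.00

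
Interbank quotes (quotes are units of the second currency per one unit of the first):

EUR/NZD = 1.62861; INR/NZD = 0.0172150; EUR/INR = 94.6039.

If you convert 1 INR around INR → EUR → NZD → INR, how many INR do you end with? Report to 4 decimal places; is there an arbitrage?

Around INR → EUR → NZD → INR: 1 ÷ 94.6039 × 1.62861 ÷ 0.0172150 = 1.000002
Product ≈ 1 (deviation 0.000%, within rounding noise).

1.0000 (no arbitrage)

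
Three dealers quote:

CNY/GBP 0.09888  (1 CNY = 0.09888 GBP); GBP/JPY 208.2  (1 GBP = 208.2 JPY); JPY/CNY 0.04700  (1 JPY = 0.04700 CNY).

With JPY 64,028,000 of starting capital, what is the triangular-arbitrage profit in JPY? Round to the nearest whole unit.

Profit: JPY 2,145,316

Profitable loop is JPY → GBP → CNY → JPY:
JPY 64,028,000 ÷ 208.2 = GBP 307,531.22
GBP 307,531.22 ÷ 0.09888 = CNY 3,110,145.83
CNY 3,110,145.83 ÷ 0.04700 = JPY 66,173,316
Profit = JPY 66,173,316 − JPY 64,028,000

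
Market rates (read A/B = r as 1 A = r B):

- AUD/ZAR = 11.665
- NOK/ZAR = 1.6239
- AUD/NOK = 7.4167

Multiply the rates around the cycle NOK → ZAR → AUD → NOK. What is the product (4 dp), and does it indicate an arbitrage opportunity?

Around NOK → ZAR → AUD → NOK: 1 × 1.6239 ÷ 11.665 × 7.4167 = 1.032489
Product > 1; profitable direction is NOK → ZAR → AUD → NOK.

1.0325 (arbitrage exists)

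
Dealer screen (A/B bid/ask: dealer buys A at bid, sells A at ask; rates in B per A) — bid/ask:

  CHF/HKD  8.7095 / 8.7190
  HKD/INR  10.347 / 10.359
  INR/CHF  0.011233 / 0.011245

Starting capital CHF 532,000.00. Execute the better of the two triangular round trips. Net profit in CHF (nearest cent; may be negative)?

Best loop CHF → HKD → INR → CHF:
CHF 532,000.00 × 8.7095 (sell CHF at bid) = HKD 4,633,454.00
HKD 4,633,454.00 × 10.347 (sell HKD at bid) = INR 47,942,348.54
INR 47,942,348.54 × 0.011233 (sell INR at bid) = CHF 538,536.40

Net profit: CHF 6,536.40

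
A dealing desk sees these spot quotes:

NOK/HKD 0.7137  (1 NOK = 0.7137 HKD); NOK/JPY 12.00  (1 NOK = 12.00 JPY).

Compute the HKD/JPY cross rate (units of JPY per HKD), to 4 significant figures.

HKD/JPY = 16.81

1 HKD ÷ 0.7137 = 1.40115 NOK
1.40115 NOK × 12.00 = 16.8138 JPY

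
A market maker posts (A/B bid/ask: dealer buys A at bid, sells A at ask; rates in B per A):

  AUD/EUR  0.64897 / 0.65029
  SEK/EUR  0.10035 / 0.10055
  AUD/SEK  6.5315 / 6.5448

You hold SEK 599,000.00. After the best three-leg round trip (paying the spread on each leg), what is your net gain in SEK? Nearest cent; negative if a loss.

Net profit: SEK 4,740.15

Best loop SEK → EUR → AUD → SEK:
SEK 599,000.00 × 0.10035 (sell SEK at bid) = EUR 60,109.65
EUR 60,109.65 ÷ 0.65029 (buy AUD at ask) = AUD 92,435.14
AUD 92,435.14 × 6.5315 (sell AUD at bid) = SEK 603,740.15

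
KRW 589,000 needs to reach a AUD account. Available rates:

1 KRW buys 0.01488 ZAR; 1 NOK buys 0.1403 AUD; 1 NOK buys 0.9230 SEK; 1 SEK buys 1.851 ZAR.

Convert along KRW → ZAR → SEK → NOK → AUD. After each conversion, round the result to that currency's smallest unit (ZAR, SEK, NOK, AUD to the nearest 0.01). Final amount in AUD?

AUD 719.73

KRW 589,000 × 0.01488 = ZAR 8,764.32
ZAR 8,764.32 ÷ 1.851 = SEK 4,734.91
SEK 4,734.91 ÷ 0.9230 = NOK 5,129.91
NOK 5,129.91 × 0.1403 = AUD 719.73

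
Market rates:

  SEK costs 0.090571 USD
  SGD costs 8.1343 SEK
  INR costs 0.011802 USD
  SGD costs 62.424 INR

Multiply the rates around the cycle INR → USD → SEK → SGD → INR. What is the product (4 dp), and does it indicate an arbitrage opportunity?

Around INR → USD → SEK → SGD → INR: 1 × 0.011802 ÷ 0.090571 ÷ 8.1343 × 62.424 = 0.999995
Product ≈ 1 (deviation 0.000%, within rounding noise).

1.0000 (no arbitrage)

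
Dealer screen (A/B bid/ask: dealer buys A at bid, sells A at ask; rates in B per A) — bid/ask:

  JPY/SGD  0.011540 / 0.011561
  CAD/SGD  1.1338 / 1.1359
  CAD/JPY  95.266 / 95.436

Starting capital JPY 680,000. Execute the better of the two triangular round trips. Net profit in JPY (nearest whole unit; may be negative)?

Best loop JPY → CAD → SGD → JPY:
JPY 680,000 ÷ 95.436 (buy CAD at ask) = CAD 7,125.19
CAD 7,125.19 × 1.1338 (sell CAD at bid) = SGD 8,078.54
SGD 8,078.54 ÷ 0.011561 (buy JPY at ask) = JPY 698,776

Net profit: JPY 18,776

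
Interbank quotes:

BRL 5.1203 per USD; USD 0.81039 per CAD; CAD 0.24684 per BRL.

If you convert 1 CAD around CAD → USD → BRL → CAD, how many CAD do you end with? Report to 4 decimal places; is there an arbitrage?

Around CAD → USD → BRL → CAD: 1 × 0.81039 × 5.1203 × 0.24684 = 1.024248
Product > 1; profitable direction is CAD → USD → BRL → CAD.

1.0242 (arbitrage exists)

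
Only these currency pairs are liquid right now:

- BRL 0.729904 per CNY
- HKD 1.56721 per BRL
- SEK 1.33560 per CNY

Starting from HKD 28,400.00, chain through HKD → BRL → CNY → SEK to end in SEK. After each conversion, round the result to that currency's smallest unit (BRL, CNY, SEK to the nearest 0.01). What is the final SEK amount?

HKD 28,400.00 ÷ 1.56721 = BRL 18,121.37
BRL 18,121.37 ÷ 0.729904 = CNY 24,827.06
CNY 24,827.06 × 1.33560 = SEK 33,159.02

SEK 33,159.02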